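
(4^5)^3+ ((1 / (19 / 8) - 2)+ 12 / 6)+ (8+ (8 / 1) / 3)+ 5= 61203284885 / 57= 1073741840.09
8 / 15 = 0.53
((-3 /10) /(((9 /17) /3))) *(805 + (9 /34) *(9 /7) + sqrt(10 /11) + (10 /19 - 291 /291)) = -3639607 /2660 - 17 *sqrt(110) /110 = -1369.89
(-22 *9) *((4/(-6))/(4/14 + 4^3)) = 154/75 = 2.05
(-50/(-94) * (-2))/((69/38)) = -0.59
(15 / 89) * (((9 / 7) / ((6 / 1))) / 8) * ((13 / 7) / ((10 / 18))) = 0.02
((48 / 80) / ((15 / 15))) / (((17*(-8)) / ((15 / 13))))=-9 / 1768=-0.01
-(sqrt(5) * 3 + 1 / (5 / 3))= -3 * sqrt(5) - 3 / 5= -7.31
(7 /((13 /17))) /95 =119 /1235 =0.10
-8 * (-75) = 600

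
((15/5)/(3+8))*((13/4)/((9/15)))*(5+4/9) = 8.04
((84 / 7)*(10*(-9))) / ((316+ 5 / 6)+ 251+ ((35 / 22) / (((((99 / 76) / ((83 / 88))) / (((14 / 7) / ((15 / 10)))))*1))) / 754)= -1.90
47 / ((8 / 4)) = 47 / 2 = 23.50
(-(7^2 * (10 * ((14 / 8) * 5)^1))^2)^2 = 5406752812890625 / 16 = 337922050805664.06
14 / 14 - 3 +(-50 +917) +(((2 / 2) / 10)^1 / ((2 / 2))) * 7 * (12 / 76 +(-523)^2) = 18271864 / 95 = 192335.41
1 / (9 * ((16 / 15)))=5 / 48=0.10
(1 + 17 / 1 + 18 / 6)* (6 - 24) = -378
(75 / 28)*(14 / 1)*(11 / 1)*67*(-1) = -55275 / 2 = -27637.50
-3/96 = -1/32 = -0.03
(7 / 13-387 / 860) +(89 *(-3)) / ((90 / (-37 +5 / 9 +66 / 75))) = 18532153 / 175500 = 105.60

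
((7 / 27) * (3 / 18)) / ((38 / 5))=35 / 6156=0.01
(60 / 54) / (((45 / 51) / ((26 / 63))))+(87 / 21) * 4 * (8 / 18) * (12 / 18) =9236 / 1701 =5.43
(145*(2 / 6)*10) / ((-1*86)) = -5.62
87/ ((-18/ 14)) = -203/ 3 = -67.67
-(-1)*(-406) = -406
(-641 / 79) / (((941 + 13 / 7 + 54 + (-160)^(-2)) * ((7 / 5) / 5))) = -410240000 / 14112307753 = -0.03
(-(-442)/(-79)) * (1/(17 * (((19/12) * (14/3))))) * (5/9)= -260/10507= -0.02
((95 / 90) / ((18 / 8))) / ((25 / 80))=1.50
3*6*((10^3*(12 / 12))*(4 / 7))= 72000 / 7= 10285.71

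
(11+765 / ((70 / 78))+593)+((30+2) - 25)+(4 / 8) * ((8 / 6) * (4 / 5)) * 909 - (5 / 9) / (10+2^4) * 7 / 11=175514687 / 90090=1948.21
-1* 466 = -466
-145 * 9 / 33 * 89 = -38715 / 11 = -3519.55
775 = 775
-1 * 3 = -3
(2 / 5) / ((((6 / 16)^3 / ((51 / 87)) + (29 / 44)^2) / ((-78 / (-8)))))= 20537088 / 2761235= 7.44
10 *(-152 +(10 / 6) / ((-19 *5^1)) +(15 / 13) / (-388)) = -218535575 / 143754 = -1520.21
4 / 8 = 1 / 2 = 0.50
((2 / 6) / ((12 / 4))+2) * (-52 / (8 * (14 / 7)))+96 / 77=-15563 / 2772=-5.61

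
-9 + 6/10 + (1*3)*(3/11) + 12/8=-669/110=-6.08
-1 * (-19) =19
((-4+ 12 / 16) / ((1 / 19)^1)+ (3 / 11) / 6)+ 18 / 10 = -13179 / 220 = -59.90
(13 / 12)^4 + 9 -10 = 7825 / 20736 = 0.38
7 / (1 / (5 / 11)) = 35 / 11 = 3.18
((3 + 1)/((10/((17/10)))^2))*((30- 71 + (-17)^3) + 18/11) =-3935891/6875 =-572.49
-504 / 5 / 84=-6 / 5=-1.20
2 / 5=0.40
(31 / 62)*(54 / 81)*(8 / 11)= 8 / 33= 0.24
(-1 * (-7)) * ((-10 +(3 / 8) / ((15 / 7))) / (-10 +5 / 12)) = 8253 / 1150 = 7.18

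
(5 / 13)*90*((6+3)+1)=4500 / 13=346.15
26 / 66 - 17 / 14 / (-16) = 3473 / 7392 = 0.47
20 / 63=0.32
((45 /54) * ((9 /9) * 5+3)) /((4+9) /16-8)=-64 /69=-0.93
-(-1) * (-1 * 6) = -6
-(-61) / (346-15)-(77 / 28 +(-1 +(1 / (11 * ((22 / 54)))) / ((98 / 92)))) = -13935225 / 7849996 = -1.78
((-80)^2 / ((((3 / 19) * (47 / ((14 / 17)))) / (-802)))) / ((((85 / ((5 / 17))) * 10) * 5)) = -27306496 / 692733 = -39.42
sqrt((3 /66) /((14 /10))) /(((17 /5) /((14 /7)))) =5 * sqrt(770) /1309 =0.11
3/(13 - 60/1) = -3/47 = -0.06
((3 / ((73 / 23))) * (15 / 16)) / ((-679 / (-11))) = 0.01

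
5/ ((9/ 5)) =2.78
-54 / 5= -10.80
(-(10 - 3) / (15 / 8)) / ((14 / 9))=-12 / 5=-2.40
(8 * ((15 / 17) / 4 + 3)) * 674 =295212 / 17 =17365.41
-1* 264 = -264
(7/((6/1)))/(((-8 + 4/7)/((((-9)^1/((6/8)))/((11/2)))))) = 49/143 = 0.34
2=2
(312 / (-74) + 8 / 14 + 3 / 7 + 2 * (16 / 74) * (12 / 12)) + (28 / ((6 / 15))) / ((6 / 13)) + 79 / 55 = 917699 / 6105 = 150.32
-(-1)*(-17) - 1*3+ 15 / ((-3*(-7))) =-135 / 7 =-19.29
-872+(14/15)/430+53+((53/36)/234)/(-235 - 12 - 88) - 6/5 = -820.20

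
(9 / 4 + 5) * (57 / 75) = 551 / 100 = 5.51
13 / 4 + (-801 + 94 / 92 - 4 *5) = -75139 / 92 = -816.73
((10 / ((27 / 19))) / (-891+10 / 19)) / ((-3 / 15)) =18050 / 456813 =0.04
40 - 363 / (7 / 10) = -3350 / 7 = -478.57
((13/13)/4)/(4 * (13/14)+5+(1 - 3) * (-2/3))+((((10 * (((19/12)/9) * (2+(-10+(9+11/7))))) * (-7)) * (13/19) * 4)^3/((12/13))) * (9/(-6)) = 24105484567/22788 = 1057814.84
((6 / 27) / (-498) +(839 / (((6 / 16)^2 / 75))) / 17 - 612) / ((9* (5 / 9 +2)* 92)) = 979457419 / 80613252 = 12.15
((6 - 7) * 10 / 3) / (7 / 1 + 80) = -10 / 261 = -0.04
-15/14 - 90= -1275/14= -91.07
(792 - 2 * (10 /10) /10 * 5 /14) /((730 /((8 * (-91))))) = -288262 /365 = -789.76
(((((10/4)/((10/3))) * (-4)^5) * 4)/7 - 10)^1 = -3142/7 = -448.86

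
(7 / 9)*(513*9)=3591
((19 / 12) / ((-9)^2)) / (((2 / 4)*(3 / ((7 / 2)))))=133 / 2916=0.05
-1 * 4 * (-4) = 16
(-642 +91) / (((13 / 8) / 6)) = -26448 / 13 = -2034.46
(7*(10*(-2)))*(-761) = 106540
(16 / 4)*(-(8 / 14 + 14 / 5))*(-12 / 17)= 9.52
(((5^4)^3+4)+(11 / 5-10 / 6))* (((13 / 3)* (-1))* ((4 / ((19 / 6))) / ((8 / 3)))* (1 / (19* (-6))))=47607422759 / 10830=4395883.91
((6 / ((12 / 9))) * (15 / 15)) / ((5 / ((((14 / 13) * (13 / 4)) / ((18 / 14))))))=49 / 20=2.45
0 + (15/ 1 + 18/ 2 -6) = 18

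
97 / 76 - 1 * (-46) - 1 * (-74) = 9217 / 76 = 121.28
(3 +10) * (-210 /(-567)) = 130 /27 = 4.81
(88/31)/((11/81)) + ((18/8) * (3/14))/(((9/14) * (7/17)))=19725/868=22.72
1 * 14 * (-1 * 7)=-98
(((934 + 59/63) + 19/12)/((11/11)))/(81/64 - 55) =-3776048/216657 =-17.43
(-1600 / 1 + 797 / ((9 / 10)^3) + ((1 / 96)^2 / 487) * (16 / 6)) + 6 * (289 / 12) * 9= 36071630299 / 45442944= 793.78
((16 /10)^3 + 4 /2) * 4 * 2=6096 /125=48.77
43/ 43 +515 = 516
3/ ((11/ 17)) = 51/ 11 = 4.64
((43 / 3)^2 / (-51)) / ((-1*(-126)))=-1849 / 57834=-0.03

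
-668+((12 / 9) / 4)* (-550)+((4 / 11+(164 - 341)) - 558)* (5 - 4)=-1585.97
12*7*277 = 23268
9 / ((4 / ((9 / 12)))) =27 / 16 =1.69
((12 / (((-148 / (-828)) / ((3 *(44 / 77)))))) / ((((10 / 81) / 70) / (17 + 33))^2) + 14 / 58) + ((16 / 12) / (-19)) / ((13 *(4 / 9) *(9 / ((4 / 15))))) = 1103185103696274493 / 11926395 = 92499460540.78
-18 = -18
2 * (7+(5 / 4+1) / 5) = 149 / 10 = 14.90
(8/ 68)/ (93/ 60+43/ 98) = 1960/ 33133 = 0.06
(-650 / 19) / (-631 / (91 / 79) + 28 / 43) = 2543450 / 40678221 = 0.06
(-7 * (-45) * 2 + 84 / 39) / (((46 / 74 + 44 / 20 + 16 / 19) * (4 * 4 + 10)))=14443135 / 2176382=6.64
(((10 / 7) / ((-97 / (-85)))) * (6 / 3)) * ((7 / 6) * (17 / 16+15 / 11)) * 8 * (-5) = -907375 / 3201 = -283.47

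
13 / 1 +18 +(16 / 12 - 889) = -2570 / 3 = -856.67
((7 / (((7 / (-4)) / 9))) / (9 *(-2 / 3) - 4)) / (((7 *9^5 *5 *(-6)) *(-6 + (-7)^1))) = 1 / 44778825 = 0.00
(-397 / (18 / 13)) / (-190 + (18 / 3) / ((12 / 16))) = 397 / 252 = 1.58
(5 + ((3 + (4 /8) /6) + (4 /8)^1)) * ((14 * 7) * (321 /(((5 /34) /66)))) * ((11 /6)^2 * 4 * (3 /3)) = 24438472366 /15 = 1629231491.07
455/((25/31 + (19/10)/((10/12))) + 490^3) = 352625/91177977392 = 0.00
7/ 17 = 0.41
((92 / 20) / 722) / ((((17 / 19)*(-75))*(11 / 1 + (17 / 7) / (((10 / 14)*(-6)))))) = -23 / 2527475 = -0.00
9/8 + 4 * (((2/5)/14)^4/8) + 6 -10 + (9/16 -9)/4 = -478699343/96040000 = -4.98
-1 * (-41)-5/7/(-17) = 4884/119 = 41.04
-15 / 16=-0.94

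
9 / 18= 1 / 2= 0.50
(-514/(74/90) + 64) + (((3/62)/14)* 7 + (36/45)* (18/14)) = -89938027/160580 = -560.08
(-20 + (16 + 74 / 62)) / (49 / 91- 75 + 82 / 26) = 377 / 9579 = 0.04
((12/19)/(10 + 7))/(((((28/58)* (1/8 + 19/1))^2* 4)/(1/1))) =13456/123498081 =0.00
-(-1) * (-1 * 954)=-954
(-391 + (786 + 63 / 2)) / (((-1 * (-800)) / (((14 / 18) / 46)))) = 5971 / 662400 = 0.01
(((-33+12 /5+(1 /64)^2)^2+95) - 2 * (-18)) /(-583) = -40697905899 /22229811200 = -1.83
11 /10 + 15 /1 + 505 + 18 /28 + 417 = 32856 /35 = 938.74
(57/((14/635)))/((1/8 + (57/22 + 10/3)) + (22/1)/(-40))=23888700/50813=470.13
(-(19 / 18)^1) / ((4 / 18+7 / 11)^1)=-209 / 170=-1.23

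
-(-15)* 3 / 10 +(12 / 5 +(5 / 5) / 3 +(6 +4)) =17.23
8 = 8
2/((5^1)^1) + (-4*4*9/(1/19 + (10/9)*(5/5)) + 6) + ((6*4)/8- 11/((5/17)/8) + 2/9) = -3701249/8955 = -413.32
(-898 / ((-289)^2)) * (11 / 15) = -9878 / 1252815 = -0.01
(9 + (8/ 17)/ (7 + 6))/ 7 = 1997/ 1547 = 1.29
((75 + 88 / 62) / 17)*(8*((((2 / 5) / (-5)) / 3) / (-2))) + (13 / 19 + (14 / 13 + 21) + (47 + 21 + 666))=7392694144 / 9762675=757.24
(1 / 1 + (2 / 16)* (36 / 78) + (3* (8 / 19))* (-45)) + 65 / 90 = -489613 / 8892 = -55.06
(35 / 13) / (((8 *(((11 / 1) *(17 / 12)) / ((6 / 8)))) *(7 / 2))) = 45 / 9724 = 0.00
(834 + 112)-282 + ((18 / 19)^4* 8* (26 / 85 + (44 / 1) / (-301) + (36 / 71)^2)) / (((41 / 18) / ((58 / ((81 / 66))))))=719.73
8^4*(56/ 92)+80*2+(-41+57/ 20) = 1202931/ 460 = 2615.07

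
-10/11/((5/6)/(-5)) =60/11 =5.45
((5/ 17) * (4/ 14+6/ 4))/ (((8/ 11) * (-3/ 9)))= -4125/ 1904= -2.17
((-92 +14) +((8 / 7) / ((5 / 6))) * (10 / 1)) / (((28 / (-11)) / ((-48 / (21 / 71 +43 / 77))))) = -4639140 / 3269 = -1419.13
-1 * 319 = -319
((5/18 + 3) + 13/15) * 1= 373/90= 4.14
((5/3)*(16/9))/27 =80/729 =0.11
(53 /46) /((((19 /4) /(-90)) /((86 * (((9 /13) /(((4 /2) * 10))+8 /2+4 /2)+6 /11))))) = -771993018 /62491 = -12353.67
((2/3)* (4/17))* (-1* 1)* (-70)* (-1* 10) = -5600/51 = -109.80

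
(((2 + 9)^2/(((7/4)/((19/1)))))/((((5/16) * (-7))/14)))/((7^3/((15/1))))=-882816/2401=-367.69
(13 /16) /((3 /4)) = 13 /12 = 1.08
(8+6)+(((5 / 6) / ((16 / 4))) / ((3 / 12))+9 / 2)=58 / 3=19.33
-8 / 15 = -0.53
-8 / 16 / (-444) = 1 / 888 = 0.00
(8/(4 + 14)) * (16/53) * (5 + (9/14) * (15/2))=4400/3339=1.32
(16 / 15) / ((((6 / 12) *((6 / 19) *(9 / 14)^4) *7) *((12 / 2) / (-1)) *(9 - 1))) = -104272 / 885735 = -0.12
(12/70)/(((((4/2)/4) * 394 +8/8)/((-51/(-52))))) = 17/20020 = 0.00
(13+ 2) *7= 105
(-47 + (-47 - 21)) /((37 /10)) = -1150 /37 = -31.08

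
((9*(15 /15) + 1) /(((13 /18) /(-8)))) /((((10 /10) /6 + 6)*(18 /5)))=-4.99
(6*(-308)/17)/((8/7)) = -1617/17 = -95.12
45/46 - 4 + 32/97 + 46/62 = -1.95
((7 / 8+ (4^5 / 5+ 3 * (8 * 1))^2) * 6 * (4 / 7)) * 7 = 31410189 / 25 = 1256407.56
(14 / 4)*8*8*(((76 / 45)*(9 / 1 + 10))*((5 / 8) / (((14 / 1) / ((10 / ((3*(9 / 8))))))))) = 231040 / 243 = 950.78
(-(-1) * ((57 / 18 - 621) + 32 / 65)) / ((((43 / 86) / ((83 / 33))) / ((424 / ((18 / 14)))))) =-59310520472 / 57915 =-1024096.01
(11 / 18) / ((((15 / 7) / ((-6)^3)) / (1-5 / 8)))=-231 / 10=-23.10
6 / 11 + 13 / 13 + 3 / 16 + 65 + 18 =14913 / 176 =84.73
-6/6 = -1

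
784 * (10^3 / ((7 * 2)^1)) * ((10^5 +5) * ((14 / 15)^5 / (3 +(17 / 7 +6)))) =702791831168 / 2025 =347057694.40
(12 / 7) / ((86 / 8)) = 48 / 301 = 0.16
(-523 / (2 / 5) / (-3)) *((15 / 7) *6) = 39225 / 7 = 5603.57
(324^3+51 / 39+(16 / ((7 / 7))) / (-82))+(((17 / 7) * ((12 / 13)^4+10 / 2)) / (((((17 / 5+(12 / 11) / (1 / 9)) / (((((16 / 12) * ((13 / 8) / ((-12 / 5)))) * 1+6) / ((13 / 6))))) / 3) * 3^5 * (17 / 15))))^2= 10666237919311832492573388556745 / 313600121244105776145936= 34012225.11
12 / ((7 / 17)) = 204 / 7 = 29.14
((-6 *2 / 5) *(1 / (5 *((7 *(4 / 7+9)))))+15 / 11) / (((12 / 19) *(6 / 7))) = 369341 / 147400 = 2.51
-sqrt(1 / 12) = -sqrt(3) / 6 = -0.29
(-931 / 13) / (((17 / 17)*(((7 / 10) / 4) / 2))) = -10640 / 13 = -818.46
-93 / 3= -31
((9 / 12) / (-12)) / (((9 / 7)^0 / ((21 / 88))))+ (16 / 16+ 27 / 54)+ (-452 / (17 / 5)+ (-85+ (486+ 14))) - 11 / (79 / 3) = 283.13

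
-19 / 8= -2.38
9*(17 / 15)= 51 / 5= 10.20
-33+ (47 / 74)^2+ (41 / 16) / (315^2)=-70846196971 / 2173424400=-32.60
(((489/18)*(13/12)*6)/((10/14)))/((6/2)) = 14833/180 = 82.41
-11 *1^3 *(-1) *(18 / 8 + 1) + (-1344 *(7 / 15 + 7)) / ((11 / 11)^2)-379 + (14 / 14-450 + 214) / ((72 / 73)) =-3822017 / 360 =-10616.71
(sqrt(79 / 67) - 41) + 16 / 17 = -681 / 17 + sqrt(5293) / 67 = -38.97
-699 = -699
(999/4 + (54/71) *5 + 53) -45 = 74281/284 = 261.55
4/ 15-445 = -6671/ 15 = -444.73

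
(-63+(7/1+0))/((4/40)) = -560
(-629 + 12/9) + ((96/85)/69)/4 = -3681241/5865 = -627.66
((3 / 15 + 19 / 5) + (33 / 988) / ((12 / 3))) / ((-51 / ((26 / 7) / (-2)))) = 2263 / 15504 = 0.15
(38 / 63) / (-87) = -38 / 5481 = -0.01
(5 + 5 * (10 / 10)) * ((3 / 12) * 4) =10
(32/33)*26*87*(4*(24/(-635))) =-2316288/6985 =-331.61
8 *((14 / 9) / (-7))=-16 / 9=-1.78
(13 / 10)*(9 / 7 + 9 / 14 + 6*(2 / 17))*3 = 24453 / 2380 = 10.27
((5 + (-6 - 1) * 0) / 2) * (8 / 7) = 20 / 7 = 2.86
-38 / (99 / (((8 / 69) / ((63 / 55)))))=-1520 / 39123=-0.04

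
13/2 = 6.50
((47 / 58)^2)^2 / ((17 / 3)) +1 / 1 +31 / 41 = 14451591867 / 7887597712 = 1.83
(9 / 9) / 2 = 1 / 2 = 0.50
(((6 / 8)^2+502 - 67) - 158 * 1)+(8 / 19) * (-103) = 71195 / 304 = 234.19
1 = 1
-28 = -28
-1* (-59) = 59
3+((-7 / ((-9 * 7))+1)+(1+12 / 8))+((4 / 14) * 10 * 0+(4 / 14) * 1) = 869 / 126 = 6.90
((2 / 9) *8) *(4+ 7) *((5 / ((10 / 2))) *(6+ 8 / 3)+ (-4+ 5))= 5104 / 27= 189.04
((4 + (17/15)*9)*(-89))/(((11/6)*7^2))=-37914/2695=-14.07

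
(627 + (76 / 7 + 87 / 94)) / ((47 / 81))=34045839 / 30926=1100.88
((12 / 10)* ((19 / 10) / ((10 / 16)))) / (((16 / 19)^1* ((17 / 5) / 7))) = 7581 / 850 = 8.92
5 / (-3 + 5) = 5 / 2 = 2.50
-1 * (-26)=26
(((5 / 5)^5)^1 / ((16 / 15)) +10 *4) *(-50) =-16375 / 8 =-2046.88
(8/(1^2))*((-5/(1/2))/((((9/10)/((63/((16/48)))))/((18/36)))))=-8400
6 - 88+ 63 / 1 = -19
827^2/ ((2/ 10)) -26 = 3419619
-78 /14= -39 /7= -5.57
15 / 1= 15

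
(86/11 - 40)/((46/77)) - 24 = -1791/23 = -77.87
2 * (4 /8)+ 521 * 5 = 2606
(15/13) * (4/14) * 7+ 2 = 56/13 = 4.31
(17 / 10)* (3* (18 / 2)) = 459 / 10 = 45.90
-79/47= -1.68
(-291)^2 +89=84770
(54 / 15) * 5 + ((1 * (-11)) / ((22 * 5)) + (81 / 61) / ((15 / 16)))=11783 / 610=19.32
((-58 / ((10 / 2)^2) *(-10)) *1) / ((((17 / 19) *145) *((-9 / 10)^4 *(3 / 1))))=0.09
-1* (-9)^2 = -81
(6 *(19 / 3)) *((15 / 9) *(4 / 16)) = 95 / 6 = 15.83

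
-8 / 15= -0.53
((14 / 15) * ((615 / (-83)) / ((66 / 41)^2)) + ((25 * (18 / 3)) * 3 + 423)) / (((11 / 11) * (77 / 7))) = 157333255 / 1988514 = 79.12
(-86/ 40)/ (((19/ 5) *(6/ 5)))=-215/ 456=-0.47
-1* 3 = -3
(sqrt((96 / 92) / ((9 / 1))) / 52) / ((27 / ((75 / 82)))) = 25 * sqrt(138) / 1323972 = 0.00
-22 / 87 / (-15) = 22 / 1305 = 0.02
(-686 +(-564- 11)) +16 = -1245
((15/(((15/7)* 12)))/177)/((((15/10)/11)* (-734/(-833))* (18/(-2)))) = -64141/21046716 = -0.00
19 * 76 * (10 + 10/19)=15200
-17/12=-1.42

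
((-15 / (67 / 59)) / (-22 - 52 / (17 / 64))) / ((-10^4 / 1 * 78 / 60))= -1003 / 214962800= -0.00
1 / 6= 0.17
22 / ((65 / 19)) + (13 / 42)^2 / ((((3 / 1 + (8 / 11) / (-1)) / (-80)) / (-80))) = 7917778 / 28665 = 276.22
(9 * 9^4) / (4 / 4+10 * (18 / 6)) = 59049 / 31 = 1904.81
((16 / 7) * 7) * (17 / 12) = 68 / 3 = 22.67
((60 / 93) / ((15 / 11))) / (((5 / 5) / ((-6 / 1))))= -88 / 31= -2.84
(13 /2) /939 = 13 /1878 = 0.01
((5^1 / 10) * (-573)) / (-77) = 573 / 154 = 3.72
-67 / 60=-1.12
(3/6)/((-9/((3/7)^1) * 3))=-0.01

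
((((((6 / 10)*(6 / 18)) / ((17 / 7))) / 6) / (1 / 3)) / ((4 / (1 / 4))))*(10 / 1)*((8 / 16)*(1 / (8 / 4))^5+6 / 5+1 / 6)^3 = 16357269481 / 240648192000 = 0.07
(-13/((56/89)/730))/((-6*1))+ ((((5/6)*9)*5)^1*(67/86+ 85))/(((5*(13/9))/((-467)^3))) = -4260037871594675/93912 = -45362018395.89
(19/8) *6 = 57/4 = 14.25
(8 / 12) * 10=20 / 3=6.67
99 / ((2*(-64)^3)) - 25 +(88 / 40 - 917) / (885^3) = -25.00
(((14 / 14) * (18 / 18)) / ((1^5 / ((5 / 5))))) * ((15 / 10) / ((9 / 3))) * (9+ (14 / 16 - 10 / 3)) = 157 / 48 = 3.27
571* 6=3426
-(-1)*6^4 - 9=1287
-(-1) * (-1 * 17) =-17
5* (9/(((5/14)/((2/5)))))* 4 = 201.60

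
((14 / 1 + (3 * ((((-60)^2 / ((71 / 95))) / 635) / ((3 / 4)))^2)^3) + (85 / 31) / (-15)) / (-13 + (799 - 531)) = 288965467487878864025140833801233 / 2549326982841773216244043767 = 113349.71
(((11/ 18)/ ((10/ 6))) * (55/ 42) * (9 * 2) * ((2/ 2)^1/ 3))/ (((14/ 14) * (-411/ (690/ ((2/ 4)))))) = -27830/ 2877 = -9.67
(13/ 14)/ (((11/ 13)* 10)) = 169/ 1540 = 0.11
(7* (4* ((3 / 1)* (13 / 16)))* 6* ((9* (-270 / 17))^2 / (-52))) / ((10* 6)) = -6200145 / 2312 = -2681.72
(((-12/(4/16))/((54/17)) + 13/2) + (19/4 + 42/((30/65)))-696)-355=-34699/36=-963.86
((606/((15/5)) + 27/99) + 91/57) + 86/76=257071/1254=205.00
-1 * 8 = -8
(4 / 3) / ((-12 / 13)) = -13 / 9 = -1.44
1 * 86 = 86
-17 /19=-0.89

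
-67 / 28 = -2.39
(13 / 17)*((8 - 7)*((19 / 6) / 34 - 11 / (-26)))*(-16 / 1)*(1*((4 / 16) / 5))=-1369 / 4335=-0.32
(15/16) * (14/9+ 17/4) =1045/192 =5.44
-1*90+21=-69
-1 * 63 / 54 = -7 / 6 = -1.17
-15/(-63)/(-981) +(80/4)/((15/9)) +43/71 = 18437540/1462671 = 12.61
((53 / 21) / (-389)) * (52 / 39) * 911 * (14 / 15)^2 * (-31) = 167638576 / 787725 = 212.81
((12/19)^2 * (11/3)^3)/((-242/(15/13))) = -0.09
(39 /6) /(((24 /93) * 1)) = 403 /16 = 25.19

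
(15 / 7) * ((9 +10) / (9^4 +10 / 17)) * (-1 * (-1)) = 4845 / 780829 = 0.01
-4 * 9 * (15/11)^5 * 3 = -82012500/161051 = -509.23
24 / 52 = 6 / 13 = 0.46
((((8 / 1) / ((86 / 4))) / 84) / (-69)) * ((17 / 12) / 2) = -17 / 373842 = -0.00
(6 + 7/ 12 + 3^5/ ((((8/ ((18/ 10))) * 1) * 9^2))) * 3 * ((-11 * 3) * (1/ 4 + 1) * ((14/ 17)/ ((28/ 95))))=-2730585/ 1088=-2509.73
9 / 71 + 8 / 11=667 / 781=0.85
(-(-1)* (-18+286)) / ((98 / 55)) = 7370 / 49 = 150.41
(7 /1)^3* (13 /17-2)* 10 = -72030 /17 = -4237.06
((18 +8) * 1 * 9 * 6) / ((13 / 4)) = 432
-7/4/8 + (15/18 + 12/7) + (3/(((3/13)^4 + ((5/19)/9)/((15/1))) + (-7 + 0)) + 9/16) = 169604790403/68874917664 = 2.46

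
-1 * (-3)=3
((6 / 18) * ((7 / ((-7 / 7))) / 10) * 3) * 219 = -1533 / 10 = -153.30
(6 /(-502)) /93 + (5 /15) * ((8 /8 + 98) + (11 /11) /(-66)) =32.99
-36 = -36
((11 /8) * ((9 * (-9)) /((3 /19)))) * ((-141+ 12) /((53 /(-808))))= -1387219.75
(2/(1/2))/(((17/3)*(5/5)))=12/17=0.71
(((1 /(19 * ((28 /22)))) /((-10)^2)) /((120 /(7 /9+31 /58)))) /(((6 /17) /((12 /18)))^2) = 435523 /26992828800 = 0.00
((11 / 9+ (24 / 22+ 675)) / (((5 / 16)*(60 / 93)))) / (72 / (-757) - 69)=-6294224872 / 129454875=-48.62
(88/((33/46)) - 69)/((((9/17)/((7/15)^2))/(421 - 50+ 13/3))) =151011238/18225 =8285.94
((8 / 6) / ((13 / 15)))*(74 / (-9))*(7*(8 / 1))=-82880 / 117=-708.38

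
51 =51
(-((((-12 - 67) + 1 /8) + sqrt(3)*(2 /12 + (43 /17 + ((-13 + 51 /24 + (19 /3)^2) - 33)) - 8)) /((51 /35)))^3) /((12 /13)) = 29210924404827790625*sqrt(3) /486502165122048 + 203777882560968625 /1059917571072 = 296255.32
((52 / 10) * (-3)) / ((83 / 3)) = -234 / 415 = -0.56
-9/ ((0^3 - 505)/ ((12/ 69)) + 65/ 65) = 36/ 11611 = 0.00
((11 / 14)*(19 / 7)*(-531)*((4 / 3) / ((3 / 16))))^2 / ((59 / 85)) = 224317660160 / 2401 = 93426763.92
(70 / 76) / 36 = 35 / 1368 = 0.03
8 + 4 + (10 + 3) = 25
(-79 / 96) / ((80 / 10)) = -79 / 768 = -0.10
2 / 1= 2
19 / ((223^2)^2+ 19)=19 / 2472973460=0.00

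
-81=-81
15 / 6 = 5 / 2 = 2.50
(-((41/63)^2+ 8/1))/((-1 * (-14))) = -33433/55566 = -0.60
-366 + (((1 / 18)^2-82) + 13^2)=-90395 / 324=-279.00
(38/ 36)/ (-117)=-19/ 2106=-0.01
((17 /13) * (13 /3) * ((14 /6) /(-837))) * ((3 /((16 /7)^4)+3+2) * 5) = -199255385 /493682688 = -0.40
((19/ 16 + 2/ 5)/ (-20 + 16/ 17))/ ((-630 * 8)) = 0.00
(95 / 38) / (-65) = -1 / 26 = -0.04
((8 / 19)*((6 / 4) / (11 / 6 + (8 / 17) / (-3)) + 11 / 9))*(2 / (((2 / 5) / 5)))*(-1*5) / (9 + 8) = -6.55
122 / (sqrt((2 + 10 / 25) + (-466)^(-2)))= 56852 * sqrt(13029385) / 2605877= 78.75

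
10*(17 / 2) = 85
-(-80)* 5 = 400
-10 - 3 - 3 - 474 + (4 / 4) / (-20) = -9801 / 20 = -490.05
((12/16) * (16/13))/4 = 3/13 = 0.23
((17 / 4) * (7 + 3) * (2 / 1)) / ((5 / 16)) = 272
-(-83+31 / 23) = 81.65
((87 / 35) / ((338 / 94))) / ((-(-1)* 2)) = 0.35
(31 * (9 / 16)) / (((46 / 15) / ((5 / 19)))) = 20925 / 13984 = 1.50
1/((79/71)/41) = 2911/79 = 36.85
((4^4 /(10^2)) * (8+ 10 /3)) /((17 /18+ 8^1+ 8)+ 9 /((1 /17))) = 13056 /76475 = 0.17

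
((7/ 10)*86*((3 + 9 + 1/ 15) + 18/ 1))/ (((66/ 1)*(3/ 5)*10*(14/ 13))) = 22919/ 5400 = 4.24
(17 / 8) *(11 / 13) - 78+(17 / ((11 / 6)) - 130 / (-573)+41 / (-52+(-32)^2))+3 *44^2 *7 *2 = 4313840913079 / 53096472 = 81245.34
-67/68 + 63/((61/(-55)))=-239707/4148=-57.79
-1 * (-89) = 89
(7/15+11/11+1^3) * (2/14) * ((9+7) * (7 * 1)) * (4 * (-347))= -821696/15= -54779.73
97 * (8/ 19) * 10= 7760/ 19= 408.42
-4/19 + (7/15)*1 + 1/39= 348/1235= 0.28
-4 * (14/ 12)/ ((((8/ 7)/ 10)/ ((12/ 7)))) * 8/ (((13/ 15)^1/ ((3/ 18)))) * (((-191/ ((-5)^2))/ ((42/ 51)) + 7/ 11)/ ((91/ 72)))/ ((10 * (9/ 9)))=368496/ 5005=73.63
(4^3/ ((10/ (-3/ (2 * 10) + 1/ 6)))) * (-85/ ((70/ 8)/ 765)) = -27744/ 35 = -792.69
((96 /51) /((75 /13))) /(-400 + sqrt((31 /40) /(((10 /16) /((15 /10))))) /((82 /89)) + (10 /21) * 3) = -391605760 /478372381807- 148762432 * sqrt(186) /667329472620765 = -0.00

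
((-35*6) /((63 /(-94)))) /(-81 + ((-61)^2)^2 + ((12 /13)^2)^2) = 6711835 /296586579072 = 0.00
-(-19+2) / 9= 17 / 9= 1.89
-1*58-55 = -113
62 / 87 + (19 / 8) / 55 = 28933 / 38280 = 0.76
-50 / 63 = -0.79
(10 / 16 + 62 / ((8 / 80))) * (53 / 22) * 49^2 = 631811145 / 176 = 3589836.05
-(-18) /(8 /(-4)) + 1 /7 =-62 /7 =-8.86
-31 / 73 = -0.42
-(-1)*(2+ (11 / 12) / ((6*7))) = 1019 / 504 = 2.02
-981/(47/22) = -21582/47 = -459.19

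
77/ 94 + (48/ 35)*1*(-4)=-4.67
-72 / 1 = -72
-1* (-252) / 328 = 63 / 82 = 0.77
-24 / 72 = -1 / 3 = -0.33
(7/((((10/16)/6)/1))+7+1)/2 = 188/5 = 37.60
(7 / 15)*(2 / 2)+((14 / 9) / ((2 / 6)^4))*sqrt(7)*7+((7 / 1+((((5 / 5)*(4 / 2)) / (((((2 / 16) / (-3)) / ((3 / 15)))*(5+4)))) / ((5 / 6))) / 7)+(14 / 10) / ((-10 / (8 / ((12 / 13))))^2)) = 65641 / 7875+882*sqrt(7) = 2341.89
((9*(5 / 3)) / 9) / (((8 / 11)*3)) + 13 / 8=43 / 18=2.39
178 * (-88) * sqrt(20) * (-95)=2976160 * sqrt(5)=6654896.07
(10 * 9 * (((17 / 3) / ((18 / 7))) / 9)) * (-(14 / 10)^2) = -5831 / 135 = -43.19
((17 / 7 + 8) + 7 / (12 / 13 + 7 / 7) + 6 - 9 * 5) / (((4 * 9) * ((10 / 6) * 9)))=-4363 / 94500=-0.05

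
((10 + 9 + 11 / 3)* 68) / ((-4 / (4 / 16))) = -289 / 3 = -96.33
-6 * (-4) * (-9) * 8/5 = -345.60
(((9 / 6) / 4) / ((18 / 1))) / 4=1 / 192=0.01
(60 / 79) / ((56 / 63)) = 135 / 158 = 0.85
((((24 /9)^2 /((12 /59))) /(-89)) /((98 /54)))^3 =-841232384 /82938897881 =-0.01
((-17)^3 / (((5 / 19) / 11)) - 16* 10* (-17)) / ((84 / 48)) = -4052868 / 35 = -115796.23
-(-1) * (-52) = -52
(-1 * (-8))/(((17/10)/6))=480/17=28.24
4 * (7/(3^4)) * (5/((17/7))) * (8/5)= 1568/1377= 1.14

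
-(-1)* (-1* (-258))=258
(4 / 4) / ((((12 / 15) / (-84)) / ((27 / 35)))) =-81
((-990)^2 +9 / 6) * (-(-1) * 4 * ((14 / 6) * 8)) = 73180912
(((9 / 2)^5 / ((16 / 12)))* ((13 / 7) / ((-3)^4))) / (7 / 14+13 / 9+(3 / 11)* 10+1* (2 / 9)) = 938223 / 144704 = 6.48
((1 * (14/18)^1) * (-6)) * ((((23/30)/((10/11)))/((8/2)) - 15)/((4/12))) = 207.05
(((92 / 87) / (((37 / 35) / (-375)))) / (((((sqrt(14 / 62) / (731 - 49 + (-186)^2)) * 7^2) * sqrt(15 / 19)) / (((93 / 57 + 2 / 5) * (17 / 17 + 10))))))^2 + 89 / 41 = 188572833589415715523561831 / 922894964439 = 204327513807644.89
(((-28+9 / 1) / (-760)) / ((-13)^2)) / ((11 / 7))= 7 / 74360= 0.00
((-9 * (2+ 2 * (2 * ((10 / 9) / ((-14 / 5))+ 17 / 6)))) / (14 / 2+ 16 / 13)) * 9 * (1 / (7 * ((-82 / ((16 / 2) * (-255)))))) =-88311600 / 214963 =-410.82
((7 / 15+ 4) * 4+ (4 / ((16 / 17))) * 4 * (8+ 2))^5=177707167180353568 / 759375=234017668714.87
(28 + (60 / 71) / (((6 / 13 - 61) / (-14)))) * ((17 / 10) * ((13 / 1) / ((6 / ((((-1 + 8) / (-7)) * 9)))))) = -261135147 / 279385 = -934.68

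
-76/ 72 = -19/ 18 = -1.06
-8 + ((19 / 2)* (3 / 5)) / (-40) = -3257 / 400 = -8.14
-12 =-12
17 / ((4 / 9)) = 153 / 4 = 38.25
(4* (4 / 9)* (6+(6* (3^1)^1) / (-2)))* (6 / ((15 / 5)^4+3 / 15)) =-0.39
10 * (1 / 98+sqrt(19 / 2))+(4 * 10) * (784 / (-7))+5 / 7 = -219480 / 49+5 * sqrt(38) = -4448.36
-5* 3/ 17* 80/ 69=-400/ 391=-1.02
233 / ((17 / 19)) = 260.41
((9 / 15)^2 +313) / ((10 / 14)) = 54838 / 125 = 438.70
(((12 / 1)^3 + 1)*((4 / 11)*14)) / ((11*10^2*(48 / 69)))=11.50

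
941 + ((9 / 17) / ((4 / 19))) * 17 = 3935 / 4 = 983.75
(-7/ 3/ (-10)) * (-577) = -4039/ 30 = -134.63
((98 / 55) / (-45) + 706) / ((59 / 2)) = 3494504 / 146025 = 23.93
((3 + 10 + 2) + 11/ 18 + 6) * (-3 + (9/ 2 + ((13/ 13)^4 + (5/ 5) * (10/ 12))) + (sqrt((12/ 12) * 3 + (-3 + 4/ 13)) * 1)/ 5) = 389 * sqrt(13)/ 585 + 1945/ 27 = 74.43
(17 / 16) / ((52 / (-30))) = -0.61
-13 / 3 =-4.33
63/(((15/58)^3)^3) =51993611177514496/4271484375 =12172258.31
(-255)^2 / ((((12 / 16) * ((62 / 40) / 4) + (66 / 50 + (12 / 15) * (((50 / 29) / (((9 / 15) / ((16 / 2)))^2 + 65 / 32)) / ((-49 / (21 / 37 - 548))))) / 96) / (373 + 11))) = 20536809995197440000 / 315156075223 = 65163934.98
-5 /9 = -0.56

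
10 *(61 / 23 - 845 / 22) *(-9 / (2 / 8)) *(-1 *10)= -32567400 / 253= -128724.90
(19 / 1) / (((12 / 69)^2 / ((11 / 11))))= 10051 / 16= 628.19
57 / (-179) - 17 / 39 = -5266 / 6981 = -0.75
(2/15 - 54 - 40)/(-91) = 1.03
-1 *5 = -5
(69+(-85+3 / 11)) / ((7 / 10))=-1730 / 77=-22.47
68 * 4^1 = 272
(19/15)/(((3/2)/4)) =152/45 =3.38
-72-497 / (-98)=-66.93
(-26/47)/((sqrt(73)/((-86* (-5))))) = -27.84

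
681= 681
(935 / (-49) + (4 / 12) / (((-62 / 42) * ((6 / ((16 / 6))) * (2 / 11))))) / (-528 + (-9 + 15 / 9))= 24401 / 665322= 0.04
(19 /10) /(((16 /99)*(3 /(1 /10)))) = 627 /1600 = 0.39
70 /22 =35 /11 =3.18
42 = 42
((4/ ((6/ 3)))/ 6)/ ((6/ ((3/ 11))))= 1/ 66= 0.02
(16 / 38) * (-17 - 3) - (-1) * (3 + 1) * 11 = 676 / 19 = 35.58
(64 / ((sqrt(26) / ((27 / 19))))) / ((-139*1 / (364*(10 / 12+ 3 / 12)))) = -26208*sqrt(26) / 2641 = -50.60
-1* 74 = -74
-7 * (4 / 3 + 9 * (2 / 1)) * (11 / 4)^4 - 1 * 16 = -2978267 / 384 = -7755.90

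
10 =10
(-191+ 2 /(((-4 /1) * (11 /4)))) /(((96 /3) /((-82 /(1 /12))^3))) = 62614452816 /11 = 5692222983.27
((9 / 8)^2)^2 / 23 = 6561 / 94208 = 0.07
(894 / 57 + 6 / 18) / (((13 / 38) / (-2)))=-3652 / 39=-93.64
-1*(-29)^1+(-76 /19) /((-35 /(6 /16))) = 2033 /70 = 29.04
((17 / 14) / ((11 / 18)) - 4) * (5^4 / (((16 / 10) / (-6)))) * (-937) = -1361578125 / 308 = -4420708.20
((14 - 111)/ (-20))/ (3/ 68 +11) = 1649/ 3755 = 0.44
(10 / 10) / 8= 0.12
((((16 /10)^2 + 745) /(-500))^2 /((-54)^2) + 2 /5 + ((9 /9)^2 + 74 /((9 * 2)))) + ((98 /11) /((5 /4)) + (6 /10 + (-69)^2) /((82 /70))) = 837856219524703171 /205486875000000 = 4077.42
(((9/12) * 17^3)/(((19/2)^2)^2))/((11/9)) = 530604/1433531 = 0.37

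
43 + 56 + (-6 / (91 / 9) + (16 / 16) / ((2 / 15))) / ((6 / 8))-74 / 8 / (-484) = 19067159 / 176176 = 108.23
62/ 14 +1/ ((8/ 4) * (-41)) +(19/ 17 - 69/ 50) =506687/ 121975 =4.15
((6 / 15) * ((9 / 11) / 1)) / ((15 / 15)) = 18 / 55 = 0.33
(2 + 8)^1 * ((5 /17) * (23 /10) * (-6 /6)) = -115 /17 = -6.76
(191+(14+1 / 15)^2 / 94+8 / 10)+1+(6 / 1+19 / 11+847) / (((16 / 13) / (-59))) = -37948549921 / 930600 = -40778.58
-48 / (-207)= 16 / 69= 0.23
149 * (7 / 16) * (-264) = -34419 / 2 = -17209.50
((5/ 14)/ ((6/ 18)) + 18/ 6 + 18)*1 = 309/ 14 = 22.07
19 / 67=0.28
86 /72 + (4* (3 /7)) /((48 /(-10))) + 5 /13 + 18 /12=2.72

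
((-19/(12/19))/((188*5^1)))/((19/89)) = -1691/11280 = -0.15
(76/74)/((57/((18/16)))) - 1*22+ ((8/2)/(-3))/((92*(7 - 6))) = -21.99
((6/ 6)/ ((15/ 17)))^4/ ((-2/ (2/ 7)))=-83521/ 354375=-0.24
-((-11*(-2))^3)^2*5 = -566899520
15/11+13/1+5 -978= -10545/11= -958.64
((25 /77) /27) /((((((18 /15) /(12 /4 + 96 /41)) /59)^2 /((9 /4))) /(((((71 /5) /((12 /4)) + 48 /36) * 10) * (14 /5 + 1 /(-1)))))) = 30144154625 /147928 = 203775.85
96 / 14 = 48 / 7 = 6.86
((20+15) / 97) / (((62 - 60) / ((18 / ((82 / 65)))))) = 20475 / 7954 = 2.57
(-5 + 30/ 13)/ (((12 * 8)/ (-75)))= 2.10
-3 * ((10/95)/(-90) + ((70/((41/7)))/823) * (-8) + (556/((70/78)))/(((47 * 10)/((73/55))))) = -4260511859773/870075908625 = -4.90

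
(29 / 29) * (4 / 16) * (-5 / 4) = -5 / 16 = -0.31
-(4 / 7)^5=-1024 / 16807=-0.06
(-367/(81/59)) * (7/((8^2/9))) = -263.14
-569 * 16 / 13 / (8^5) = -569 / 26624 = -0.02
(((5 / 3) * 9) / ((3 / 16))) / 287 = 80 / 287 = 0.28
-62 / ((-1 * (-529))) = -62 / 529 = -0.12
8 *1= 8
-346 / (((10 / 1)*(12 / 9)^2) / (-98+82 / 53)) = 994923 / 530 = 1877.21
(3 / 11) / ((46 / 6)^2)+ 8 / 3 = 46633 / 17457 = 2.67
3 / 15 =1 / 5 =0.20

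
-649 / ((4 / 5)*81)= -3245 / 324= -10.02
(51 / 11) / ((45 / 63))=357 / 55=6.49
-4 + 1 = -3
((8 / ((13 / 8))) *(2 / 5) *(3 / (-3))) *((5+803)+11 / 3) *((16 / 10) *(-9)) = 1496064 / 65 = 23016.37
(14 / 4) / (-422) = -7 / 844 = -0.01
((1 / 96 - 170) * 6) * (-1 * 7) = 114233 / 16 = 7139.56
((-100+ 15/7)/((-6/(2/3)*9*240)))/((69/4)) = 137/469476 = 0.00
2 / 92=1 / 46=0.02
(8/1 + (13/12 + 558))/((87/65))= 442325/1044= 423.68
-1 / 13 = -0.08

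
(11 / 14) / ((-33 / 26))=-13 / 21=-0.62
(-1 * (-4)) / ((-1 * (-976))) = 1 / 244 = 0.00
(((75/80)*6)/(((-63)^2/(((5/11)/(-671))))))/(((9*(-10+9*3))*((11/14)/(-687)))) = 5725/1043466732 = 0.00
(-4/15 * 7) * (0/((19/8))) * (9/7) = 0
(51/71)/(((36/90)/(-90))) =-11475/71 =-161.62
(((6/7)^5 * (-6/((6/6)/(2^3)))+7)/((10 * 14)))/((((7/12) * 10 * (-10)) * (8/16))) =766797/205885750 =0.00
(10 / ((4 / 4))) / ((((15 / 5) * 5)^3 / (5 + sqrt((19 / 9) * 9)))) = 2 * sqrt(19) / 675 + 2 / 135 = 0.03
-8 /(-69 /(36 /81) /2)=64 /621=0.10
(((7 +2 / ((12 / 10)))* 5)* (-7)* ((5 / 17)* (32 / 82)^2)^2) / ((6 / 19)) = -14163968000 / 7349804361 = -1.93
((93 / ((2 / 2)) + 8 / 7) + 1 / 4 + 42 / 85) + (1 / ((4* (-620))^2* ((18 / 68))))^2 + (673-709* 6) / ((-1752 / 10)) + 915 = 6856088750660194766543 / 6654287678330880000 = 1030.33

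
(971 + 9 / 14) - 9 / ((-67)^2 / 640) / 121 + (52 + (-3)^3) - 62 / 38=143760636577 / 144482954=995.00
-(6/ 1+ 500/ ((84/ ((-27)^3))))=820083/ 7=117154.71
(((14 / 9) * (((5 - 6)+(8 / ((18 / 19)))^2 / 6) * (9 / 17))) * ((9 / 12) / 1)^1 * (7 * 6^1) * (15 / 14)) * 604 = 27957650 / 153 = 182729.74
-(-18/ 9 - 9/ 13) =35/ 13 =2.69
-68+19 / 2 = -117 / 2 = -58.50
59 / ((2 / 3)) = 88.50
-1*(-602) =602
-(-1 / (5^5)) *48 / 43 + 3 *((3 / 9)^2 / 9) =135671 / 3628125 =0.04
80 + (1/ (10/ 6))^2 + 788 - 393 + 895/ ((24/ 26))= 433483/ 300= 1444.94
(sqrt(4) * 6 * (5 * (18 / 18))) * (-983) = -58980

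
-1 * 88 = -88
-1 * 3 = -3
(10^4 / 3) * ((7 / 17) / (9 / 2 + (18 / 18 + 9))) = 140000 / 1479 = 94.66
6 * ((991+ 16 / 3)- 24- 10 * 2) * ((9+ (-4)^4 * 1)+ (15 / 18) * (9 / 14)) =21241795 / 14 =1517271.07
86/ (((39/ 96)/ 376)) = 1034752/ 13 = 79596.31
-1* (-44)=44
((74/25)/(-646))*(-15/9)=0.01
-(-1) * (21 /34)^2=441 /1156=0.38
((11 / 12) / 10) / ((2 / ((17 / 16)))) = 187 / 3840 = 0.05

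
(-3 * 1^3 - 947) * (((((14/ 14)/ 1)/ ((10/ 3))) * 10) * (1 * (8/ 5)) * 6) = -27360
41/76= 0.54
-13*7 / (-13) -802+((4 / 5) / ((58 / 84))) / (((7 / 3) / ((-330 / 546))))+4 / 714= -107037893 / 134589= -795.29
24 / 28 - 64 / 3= -430 / 21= -20.48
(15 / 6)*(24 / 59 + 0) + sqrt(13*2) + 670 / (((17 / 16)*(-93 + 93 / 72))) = -0.76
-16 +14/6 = -41/3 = -13.67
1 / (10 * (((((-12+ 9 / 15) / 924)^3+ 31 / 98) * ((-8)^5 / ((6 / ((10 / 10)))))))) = -0.00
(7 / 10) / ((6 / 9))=21 / 20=1.05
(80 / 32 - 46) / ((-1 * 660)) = 29 / 440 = 0.07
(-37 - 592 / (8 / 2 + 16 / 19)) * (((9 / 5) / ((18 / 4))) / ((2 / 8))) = -29304 / 115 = -254.82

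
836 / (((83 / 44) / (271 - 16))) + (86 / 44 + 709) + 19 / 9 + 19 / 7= 13082911013 / 115038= 113726.86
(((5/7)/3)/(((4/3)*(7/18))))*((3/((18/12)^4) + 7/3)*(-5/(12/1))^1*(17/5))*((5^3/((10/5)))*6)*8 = -839375/147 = -5710.03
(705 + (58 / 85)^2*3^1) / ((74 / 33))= 168422661 / 534650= 315.01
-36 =-36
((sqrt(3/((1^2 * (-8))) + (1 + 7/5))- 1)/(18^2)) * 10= -5/162 + sqrt(10)/72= 0.01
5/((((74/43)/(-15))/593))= -1912425/74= -25843.58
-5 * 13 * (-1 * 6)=390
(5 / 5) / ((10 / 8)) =4 / 5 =0.80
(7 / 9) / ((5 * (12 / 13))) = 0.17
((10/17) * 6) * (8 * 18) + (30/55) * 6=95652/187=511.51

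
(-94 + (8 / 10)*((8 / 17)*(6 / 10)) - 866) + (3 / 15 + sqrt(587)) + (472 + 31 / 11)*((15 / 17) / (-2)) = -642979 / 550 + sqrt(587) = -1144.82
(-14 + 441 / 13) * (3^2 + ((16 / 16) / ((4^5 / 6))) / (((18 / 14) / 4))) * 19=17041423 / 4992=3413.75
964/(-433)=-964/433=-2.23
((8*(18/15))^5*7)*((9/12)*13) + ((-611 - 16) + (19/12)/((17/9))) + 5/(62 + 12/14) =26013067806361/4675000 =5564292.58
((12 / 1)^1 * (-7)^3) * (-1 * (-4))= -16464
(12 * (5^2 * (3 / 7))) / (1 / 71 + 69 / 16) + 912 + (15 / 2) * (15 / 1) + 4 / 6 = 43551911 / 41286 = 1054.88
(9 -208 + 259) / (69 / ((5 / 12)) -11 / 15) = 900 / 2473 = 0.36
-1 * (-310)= 310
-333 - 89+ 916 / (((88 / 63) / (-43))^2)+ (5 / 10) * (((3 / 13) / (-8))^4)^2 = 2873551858060419394182425 / 3311937101980762112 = 867634.79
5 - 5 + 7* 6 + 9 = 51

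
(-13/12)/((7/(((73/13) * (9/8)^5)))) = -1436859/917504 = -1.57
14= 14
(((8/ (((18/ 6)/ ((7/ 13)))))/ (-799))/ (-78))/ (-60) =-7/ 18229185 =-0.00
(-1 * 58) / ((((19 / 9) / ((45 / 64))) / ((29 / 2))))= -340605 / 1216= -280.10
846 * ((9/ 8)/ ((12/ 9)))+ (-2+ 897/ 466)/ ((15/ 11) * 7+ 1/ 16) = 4499858983/ 6304048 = 713.80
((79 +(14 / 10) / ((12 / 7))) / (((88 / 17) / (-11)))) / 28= -81413 / 13440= -6.06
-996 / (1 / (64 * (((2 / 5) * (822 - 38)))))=-99950592 / 5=-19990118.40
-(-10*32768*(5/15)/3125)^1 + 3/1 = 71161/1875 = 37.95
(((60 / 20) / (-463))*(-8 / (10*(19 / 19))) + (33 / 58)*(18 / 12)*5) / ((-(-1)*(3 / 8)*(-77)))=-764878 / 5169395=-0.15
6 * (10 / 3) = 20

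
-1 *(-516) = 516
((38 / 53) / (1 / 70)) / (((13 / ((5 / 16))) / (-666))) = -1107225 / 1378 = -803.50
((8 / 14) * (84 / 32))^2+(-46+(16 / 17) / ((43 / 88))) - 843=-2587225 / 2924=-884.82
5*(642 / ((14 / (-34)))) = -54570 / 7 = -7795.71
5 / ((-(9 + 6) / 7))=-7 / 3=-2.33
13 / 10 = 1.30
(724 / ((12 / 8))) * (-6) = -2896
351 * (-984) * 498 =-172001232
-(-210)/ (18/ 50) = 1750/ 3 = 583.33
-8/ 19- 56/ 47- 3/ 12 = -6653/ 3572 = -1.86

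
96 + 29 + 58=183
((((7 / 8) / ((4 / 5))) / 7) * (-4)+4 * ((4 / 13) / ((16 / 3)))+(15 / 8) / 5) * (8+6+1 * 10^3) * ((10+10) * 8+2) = -3159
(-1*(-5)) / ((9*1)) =5 / 9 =0.56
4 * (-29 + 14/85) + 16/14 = -67948/595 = -114.20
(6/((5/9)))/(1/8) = 432/5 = 86.40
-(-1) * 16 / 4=4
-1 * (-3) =3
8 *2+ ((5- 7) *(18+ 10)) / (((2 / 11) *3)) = -260 / 3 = -86.67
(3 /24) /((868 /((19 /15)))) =19 /104160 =0.00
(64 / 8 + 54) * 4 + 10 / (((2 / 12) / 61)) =3908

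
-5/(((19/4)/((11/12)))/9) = -8.68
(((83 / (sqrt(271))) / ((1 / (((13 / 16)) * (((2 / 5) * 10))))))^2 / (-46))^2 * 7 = 9488199742567 / 39782695936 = 238.50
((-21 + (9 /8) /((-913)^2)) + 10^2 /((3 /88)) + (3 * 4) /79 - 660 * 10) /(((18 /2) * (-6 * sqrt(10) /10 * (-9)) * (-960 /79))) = 5827921001299 * sqrt(10) /9333838863360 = 1.97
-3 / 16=-0.19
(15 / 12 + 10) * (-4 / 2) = -22.50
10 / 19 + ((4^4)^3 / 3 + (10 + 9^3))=318809257 / 57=5593144.86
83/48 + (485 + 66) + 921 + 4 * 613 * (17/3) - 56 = 734995/48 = 15312.40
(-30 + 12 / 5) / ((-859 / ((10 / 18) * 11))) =506 / 2577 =0.20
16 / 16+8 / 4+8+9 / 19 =218 / 19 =11.47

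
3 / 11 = 0.27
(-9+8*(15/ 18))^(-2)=9/ 49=0.18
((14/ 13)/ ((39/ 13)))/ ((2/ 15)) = 35/ 13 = 2.69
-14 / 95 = -0.15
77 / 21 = 11 / 3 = 3.67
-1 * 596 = -596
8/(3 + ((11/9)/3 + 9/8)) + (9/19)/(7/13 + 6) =1.84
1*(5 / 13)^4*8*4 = 20000 / 28561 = 0.70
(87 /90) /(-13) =-29 /390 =-0.07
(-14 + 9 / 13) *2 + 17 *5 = 759 / 13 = 58.38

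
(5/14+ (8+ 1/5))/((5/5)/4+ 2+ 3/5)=1198/399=3.00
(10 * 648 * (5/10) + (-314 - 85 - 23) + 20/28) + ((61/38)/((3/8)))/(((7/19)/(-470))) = -55487/21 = -2642.24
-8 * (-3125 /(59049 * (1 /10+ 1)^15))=25000000000000000000 /246662327155824775899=0.10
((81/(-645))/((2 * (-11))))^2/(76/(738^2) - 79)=-99261369/240658573430000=-0.00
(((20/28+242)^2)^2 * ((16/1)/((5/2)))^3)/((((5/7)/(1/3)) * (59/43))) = 309417235984.21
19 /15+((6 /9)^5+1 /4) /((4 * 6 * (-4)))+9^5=27550490561 /466560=59050.26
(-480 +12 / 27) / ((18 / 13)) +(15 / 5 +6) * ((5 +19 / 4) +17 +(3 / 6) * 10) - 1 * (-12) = -15745 / 324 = -48.60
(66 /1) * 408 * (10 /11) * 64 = 1566720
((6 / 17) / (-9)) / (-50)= 1 / 1275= 0.00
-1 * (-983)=983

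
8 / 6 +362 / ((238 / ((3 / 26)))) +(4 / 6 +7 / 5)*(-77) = -2438451 / 15470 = -157.62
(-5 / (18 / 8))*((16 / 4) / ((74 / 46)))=-1840 / 333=-5.53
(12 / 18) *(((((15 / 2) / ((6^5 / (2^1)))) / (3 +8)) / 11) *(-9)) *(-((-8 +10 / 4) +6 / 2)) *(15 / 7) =-125 / 243936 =-0.00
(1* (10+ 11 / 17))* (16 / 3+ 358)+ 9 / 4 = 789619 / 204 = 3870.68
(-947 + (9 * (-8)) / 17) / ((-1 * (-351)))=-16171 / 5967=-2.71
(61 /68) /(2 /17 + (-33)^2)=61 /74060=0.00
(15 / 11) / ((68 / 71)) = 1.42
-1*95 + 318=223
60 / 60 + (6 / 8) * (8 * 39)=235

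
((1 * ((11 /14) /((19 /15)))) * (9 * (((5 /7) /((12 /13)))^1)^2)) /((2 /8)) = 13.37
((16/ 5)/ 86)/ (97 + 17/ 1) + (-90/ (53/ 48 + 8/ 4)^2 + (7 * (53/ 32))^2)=34846340303551/ 278603013120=125.08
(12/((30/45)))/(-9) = -2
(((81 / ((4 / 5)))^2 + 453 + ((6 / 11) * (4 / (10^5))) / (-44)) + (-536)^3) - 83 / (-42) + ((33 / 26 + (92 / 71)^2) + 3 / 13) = -49308925057499425979 / 320229525000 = -153979946.28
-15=-15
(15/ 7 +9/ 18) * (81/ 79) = 2997/ 1106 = 2.71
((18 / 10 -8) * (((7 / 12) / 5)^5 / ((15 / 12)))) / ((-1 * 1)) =521017 / 4860000000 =0.00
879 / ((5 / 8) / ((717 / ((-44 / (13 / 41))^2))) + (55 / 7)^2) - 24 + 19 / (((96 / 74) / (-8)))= -363569694607 / 2797288890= -129.97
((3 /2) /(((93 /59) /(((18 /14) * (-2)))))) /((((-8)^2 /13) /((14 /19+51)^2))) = -6670292967 /5013568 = -1330.45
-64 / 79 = -0.81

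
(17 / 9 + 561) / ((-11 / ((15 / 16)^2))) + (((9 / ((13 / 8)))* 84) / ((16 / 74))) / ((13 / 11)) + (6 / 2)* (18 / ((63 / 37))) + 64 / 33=9041263799 / 4996992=1809.34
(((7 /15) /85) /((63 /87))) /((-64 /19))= -551 /244800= -0.00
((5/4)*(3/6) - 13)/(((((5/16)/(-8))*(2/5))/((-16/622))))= -6336/311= -20.37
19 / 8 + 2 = 35 / 8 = 4.38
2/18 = 1/9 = 0.11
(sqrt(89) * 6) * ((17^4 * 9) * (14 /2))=31570938 * sqrt(89)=297839633.41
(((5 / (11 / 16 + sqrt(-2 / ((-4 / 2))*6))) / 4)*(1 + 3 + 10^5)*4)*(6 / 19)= -105604224 / 5377 + 153606144*sqrt(6) / 5377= 50335.21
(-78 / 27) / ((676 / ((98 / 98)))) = -1 / 234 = -0.00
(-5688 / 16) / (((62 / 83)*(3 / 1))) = -19671 / 124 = -158.64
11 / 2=5.50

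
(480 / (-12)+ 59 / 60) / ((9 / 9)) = -39.02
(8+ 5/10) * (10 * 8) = 680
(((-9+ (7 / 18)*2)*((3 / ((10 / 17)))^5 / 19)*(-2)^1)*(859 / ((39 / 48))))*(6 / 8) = 3655312517511 / 1543750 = 2367813.78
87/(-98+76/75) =-6525/7274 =-0.90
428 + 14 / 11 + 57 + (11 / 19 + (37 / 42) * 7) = 618245 / 1254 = 493.02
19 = 19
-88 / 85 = -1.04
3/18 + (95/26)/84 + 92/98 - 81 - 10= -457881/5096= -89.85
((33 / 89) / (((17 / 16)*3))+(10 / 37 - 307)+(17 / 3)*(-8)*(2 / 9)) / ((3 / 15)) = -2393345035 / 1511487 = -1583.44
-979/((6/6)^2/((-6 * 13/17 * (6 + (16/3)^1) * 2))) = 101816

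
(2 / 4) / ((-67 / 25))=-25 / 134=-0.19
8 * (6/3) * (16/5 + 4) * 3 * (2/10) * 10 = 3456/5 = 691.20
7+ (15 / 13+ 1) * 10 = 371 / 13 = 28.54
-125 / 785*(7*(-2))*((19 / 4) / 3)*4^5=1702400 / 471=3614.44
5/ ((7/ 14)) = 10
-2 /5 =-0.40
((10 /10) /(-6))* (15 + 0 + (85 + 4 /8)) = -67 /4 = -16.75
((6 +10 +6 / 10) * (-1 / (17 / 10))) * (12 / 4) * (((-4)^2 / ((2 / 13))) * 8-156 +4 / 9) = -1010608 / 51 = -19815.84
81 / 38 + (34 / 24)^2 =4.14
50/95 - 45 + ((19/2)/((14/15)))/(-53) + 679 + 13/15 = 268651883/422940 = 635.20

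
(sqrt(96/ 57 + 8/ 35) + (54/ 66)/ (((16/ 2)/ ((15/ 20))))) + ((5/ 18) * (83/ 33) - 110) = -1038071/ 9504 + 2 * sqrt(211470)/ 665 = -107.84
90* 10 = 900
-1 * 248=-248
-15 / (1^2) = -15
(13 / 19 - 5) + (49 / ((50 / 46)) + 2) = 20313 / 475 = 42.76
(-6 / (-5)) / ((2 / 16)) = 48 / 5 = 9.60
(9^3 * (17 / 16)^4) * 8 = 60886809 / 8192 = 7432.47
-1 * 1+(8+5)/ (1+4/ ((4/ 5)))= 7/ 6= 1.17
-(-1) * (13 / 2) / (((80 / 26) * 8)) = 0.26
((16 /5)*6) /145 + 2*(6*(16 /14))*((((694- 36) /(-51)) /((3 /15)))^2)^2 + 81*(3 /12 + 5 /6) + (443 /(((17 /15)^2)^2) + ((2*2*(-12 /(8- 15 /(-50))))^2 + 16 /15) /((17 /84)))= 629421762726254802581 /2650114943100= 237507344.49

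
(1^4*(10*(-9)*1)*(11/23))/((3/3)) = -43.04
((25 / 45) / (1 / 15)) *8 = 200 / 3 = 66.67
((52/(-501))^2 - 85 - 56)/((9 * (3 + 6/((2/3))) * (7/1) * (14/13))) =-9388769/54216216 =-0.17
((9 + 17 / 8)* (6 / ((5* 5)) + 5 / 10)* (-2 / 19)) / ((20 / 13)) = -42809 / 76000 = -0.56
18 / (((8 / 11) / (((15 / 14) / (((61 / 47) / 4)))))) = 69795 / 854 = 81.73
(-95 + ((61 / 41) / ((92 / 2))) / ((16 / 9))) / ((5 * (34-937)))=409453 / 19463520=0.02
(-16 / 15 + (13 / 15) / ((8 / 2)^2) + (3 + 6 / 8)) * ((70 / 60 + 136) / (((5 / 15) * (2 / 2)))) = 1126.48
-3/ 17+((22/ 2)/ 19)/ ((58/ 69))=9597/ 18734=0.51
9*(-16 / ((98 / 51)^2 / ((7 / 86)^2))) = -0.26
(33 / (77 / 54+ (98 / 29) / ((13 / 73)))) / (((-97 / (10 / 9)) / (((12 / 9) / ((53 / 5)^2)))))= -4976400 / 22634059637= -0.00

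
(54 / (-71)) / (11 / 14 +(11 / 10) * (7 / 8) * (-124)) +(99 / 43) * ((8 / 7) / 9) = 35328704 / 118245743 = 0.30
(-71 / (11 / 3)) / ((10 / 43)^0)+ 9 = -114 / 11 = -10.36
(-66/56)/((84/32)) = -22/49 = -0.45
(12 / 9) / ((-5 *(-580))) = 1 / 2175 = 0.00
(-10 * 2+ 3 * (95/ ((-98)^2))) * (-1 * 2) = 191795/ 4802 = 39.94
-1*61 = -61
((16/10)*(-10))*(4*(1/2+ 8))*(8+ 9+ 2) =-10336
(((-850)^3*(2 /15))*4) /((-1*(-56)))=-122825000 /21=-5848809.52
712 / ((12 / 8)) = 1424 / 3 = 474.67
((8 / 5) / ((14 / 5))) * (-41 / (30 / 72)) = -1968 / 35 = -56.23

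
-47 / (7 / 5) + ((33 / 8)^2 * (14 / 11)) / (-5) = -42451 / 1120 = -37.90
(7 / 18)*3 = 7 / 6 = 1.17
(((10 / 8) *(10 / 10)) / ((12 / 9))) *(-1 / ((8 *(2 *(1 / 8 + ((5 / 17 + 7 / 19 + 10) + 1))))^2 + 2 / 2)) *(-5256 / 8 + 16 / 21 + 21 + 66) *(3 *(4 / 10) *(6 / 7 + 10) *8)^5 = 50358462458521684455456768 / 272880021048998125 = 184544336.61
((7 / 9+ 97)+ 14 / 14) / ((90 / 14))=6223 / 405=15.37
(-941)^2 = 885481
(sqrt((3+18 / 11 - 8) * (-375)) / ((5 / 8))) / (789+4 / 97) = 776 * sqrt(6105) / 841907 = 0.07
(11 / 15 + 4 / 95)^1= 221 / 285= 0.78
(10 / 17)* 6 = 60 / 17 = 3.53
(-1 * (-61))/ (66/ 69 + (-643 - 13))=-0.09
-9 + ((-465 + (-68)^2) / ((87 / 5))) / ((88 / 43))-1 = 817625 / 7656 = 106.80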